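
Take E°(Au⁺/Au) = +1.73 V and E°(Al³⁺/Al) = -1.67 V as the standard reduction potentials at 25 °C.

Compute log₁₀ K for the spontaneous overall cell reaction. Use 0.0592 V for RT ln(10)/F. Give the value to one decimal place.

Cathode: Au⁺/Au; anode: Al³⁺/Al. E°cell = +3.40 V, n = 3.
log K = nE°cell / 0.0592 = (3)(+3.40) / 0.0592 = 172.3.

172.3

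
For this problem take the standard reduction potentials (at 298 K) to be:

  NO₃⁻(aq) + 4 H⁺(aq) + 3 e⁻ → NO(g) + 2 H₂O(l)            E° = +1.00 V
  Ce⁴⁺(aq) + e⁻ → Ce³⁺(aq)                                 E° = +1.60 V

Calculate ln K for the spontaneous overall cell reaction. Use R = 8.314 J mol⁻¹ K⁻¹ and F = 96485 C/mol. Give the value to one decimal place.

70.1

Cathode: Ce⁴⁺/Ce³⁺; anode: NO₃⁻/NO. E°cell = (+1.60) − (+1.00) = +0.60 V, with n = 3.
ΔG° = −nFE° = −RT ln K, so ln K = nFE°/(RT) = (3)(96485)(+0.60) / ((8.314)(298)) = 70.098.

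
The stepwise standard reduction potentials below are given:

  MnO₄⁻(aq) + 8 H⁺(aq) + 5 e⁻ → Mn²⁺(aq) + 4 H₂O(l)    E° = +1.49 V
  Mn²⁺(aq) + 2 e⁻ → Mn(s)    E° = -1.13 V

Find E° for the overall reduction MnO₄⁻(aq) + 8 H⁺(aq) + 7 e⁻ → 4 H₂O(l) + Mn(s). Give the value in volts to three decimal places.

+0.741 V

Adding the free-energy changes (−nFE°) of the two steps gives −n₃FE°₃ = −n₁FE°₁ − n₂FE°₂.
E°₃ = (5×+1.49 + 2×-1.13) / 7 = (+5.190) / 7 = +0.741 V.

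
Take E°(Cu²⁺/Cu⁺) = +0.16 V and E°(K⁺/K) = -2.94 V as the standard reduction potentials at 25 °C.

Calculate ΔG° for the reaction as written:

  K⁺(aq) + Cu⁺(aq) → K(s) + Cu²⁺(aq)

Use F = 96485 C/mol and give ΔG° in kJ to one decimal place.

+299.1 kJ

As written, K⁺/K is reduced (cathode) and Cu²⁺/Cu⁺ is oxidised (anode), so E°cell = (-2.94) − (+0.16) = -3.10 V.
Balancing electrons gives n = 1.
ΔG° = −nFE° = −(1)(96485)(-3.10) = 299,104 J = +299.1 kJ.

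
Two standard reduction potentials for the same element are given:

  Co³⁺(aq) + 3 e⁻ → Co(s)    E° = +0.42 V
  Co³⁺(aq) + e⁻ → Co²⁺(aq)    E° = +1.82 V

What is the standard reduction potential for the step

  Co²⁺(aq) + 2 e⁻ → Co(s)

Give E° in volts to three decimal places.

Sequential free energies add, so n₃E°₃ = n₁E°₁ + n₂E°₂.
With n₃ = 3, and the known step contributing 1×(+1.82) V, the unknown satisfies 2·E° = 3×(+0.42) − 1×(+1.82) = -0.560.
E° = -0.560 / 2 = -0.280 V.

-0.280 V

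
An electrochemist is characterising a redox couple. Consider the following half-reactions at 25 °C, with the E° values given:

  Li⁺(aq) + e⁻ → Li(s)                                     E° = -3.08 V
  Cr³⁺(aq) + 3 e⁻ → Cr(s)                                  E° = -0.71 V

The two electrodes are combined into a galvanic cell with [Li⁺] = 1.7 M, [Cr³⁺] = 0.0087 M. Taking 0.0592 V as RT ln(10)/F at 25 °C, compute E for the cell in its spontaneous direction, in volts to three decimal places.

+2.316 V

Cr³⁺/Cr is the cathode (higher E°), Li⁺/Li the anode: E°cell = -0.71 − (-3.08) = +2.37 V, n = 3.
Overall: Cr³⁺(aq) + 3 Li(s) → Cr(s) + 3 Li⁺(aq)
Q = [Li⁺]^3 / ([Cr³⁺]); log Q = 2.752.
E = E° − (0.0592/n) log Q = +2.37 − (0.0592/3)(2.752) = +2.316 V.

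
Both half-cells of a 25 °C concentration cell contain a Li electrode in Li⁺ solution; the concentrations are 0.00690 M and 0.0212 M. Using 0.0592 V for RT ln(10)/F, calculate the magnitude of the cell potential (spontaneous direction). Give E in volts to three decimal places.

+0.029 V

For a concentration cell E°cell = 0. The 0.0212 M side is the cathode (reduction is favoured where [Li⁺] is higher).
With n = 1, E = −(0.0592/1) log([Li⁺]ₐₙ/[Li⁺]꜀ₐₜ) = −(0.0592/1) log(0.0069/0.0212) = −(0.0592/1)(-0.487) = +0.029 V.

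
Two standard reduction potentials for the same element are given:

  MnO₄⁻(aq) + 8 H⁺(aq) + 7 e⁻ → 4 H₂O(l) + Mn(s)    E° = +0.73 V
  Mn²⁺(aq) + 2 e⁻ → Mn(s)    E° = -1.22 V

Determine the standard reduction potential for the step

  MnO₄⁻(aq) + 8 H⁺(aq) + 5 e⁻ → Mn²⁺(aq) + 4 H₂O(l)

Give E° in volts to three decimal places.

Sequential free energies add, so n₃E°₃ = n₁E°₁ + n₂E°₂.
With n₃ = 7, and the known step contributing 2×(-1.22) V, the unknown satisfies 5·E° = 7×(+0.73) − 2×(-1.22) = +7.550.
E° = +7.550 / 5 = +1.510 V.

+1.510 V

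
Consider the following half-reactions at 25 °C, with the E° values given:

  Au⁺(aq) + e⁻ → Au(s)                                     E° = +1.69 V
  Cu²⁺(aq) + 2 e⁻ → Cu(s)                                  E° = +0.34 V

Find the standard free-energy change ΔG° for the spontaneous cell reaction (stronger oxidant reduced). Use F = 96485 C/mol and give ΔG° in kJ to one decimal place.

-260.5 kJ

Au⁺/Au (E° = +1.69 V) is the cathode; Cu²⁺/Cu (E° = +0.34 V) is the anode, so E°cell = +1.35 V.
Balancing electrons gives n = 2 (lcm of 1 and 2).
ΔG° = −nFE° = −(2)(96485)(+1.35) = -260,510 J = -260.5 kJ.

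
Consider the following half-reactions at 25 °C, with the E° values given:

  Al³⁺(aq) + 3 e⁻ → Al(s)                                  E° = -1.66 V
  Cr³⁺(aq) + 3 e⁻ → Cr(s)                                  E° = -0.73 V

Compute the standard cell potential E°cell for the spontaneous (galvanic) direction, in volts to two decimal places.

+0.93 V

The Cr³⁺/Cr couple has the higher reduction potential, so it is the cathode; Al³⁺/Al is oxidised at the anode.
E°cell = E°(cathode) − E°(anode) = (-0.73) − (-1.66) = +0.93 V.
Since E°cell > 0, the reaction is spontaneous under standard conditions.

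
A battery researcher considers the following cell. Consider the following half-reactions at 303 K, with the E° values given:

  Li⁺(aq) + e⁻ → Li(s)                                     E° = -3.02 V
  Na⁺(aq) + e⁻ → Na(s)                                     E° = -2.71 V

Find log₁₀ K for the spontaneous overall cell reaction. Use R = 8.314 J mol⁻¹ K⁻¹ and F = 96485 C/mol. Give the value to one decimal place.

5.2

Cathode: Na⁺/Na; anode: Li⁺/Li. E°cell = (-2.71) − (-3.02) = +0.31 V, with n = 1.
ΔG° = −nFE° = −RT ln K, so ln K = nFE°/(RT) = (1)(96485)(+0.31) / ((8.314)(303)) = 11.873.
log₁₀ K = 11.873 / ln 10 = 5.2.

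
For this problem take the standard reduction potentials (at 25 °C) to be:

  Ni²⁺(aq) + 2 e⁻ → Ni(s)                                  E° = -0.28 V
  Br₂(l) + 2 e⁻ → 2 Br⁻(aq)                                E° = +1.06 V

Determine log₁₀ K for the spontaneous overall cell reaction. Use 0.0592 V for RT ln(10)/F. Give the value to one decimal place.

45.3

Cathode: Br₂/Br⁻; anode: Ni²⁺/Ni. E°cell = +1.34 V, n = 2.
log K = nE°cell / 0.0592 = (2)(+1.34) / 0.0592 = 45.3.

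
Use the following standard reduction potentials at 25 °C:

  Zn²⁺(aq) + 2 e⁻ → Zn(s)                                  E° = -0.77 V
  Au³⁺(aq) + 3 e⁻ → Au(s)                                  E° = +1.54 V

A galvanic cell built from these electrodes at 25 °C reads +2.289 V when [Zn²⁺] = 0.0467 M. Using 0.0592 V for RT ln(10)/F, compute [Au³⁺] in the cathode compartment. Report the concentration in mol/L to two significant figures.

0.00087 M

Au³⁺/Au is the cathode, Zn²⁺/Zn the anode: E°cell = +2.31 V, n = 6.
Overall reaction: 2 Au³⁺(aq) + 3 Zn(s) → 2 Au(s) + 3 Zn²⁺(aq); Q = [Zn²⁺]^3/[Au³⁺]^2.
From E = E° − (0.0592/n) log Q: log Q = (E° − E)·n/0.0592 = (+2.31 − (+2.289))·6/0.0592 = 2.1284.
So 2·log[Au³⁺] = 3·log(0.0467) − log Q = -3.9920 − (2.1284) = -6.1204; log[Au³⁺] = -6.1204 / 2 = -3.0602; [Au³⁺] = 10^(-3.0602) ≈ 0.00087 M.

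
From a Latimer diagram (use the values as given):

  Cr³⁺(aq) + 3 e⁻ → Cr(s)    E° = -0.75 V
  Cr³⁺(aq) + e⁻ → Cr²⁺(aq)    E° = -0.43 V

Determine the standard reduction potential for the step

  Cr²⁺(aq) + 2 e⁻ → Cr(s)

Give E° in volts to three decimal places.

-0.910 V

Sequential free energies add, so n₃E°₃ = n₁E°₁ + n₂E°₂.
With n₃ = 3, and the known step contributing 1×(-0.43) V, the unknown satisfies 2·E° = 3×(-0.75) − 1×(-0.43) = -1.820.
E° = -1.820 / 2 = -0.910 V.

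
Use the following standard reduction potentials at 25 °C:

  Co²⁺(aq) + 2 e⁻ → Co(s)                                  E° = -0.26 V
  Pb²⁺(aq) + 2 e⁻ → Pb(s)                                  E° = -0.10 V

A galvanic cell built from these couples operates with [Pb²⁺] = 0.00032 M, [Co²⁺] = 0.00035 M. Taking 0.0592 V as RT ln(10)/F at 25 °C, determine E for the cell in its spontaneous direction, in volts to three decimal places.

+0.159 V

Pb²⁺/Pb is the cathode (higher E°), Co²⁺/Co the anode: E°cell = -0.10 − (-0.26) = +0.16 V, n = 2.
Overall: Pb²⁺(aq) + Co(s) → Pb(s) + Co²⁺(aq)
Q = [Co²⁺] / ([Pb²⁺]); log Q = 0.039.
E = E° − (0.0592/n) log Q = +0.16 − (0.0592/2)(0.039) = +0.159 V.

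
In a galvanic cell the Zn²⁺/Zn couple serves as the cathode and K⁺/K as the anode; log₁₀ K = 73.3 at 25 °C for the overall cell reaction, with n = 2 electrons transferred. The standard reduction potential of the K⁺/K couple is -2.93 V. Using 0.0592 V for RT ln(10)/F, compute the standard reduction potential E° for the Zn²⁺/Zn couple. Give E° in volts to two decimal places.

-0.76 V

E°cell = (0.0592/n)·log K = (0.0592/2)(73.3) = +2.170 V.
Since Zn²⁺/Zn is the cathode and K⁺/K the anode, E°cell = E°(Zn²⁺/Zn) − E°(K⁺/K).
So E°(Zn²⁺/Zn) = E°cell + E°(K⁺/K) = +2.170 + (-2.93) = -0.76 V.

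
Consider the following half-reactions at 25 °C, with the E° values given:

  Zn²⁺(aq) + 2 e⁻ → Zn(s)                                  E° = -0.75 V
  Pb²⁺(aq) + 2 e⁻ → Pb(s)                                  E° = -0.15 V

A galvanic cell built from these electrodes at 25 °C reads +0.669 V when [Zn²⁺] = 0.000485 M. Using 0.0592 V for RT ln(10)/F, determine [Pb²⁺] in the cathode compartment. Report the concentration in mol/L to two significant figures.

Pb²⁺/Pb is the cathode, Zn²⁺/Zn the anode: E°cell = +0.60 V, n = 2.
Overall reaction: Pb²⁺(aq) + Zn(s) → Pb(s) + Zn²⁺(aq); Q = [Zn²⁺]^1/[Pb²⁺]^1.
From E = E° − (0.0592/n) log Q: log Q = (E° − E)·n/0.0592 = (+0.60 − (+0.669))·2/0.0592 = -2.3311.
So 1·log[Pb²⁺] = 1·log(0.000485) − log Q = -3.3143 − (-2.3311) = -0.9832; [Pb²⁺] = 10^(-0.9832) ≈ 0.10 M.

0.10 M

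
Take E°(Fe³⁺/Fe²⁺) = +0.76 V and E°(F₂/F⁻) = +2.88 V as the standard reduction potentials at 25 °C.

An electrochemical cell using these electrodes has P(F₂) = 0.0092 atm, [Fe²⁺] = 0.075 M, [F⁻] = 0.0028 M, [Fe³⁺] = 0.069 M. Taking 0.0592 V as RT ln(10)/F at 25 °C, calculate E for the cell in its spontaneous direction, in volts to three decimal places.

F₂/F⁻ is the cathode (higher E°), Fe³⁺/Fe²⁺ the anode: E°cell = +2.88 − (+0.76) = +2.12 V, n = 2.
Overall: F₂(g) + 2 Fe²⁺(aq) → 2 F⁻(aq) + 2 Fe³⁺(aq)
Q = [F⁻]^2·[Fe³⁺]^2 / (P(F₂)·[Fe²⁺]^2); log Q = -3.142.
E = E° − (0.0592/n) log Q = +2.12 − (0.0592/2)(-3.142) = +2.213 V.

+2.213 V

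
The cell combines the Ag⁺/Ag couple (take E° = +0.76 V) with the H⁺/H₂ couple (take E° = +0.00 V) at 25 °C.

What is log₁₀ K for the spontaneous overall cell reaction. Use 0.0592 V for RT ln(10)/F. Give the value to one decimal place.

25.7

Cathode: Ag⁺/Ag; anode: H⁺/H₂. E°cell = +0.76 V, n = 2.
log K = nE°cell / 0.0592 = (2)(+0.76) / 0.0592 = 25.7.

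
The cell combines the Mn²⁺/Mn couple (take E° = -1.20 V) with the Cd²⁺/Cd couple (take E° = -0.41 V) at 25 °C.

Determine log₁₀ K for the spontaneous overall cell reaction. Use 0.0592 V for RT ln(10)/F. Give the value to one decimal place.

26.7

Cathode: Cd²⁺/Cd; anode: Mn²⁺/Mn. E°cell = +0.79 V, n = 2.
log K = nE°cell / 0.0592 = (2)(+0.79) / 0.0592 = 26.7.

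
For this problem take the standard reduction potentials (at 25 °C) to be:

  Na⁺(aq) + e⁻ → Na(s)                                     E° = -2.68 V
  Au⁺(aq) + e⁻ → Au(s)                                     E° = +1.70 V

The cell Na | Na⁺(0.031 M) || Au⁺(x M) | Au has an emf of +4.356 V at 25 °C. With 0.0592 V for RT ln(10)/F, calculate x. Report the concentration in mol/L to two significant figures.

0.012 M

Au⁺/Au is the cathode, Na⁺/Na the anode: E°cell = +4.38 V, n = 1.
Overall reaction: Au⁺(aq) + Na(s) → Au(s) + Na⁺(aq); Q = [Na⁺]^1/[Au⁺]^1.
From E = E° − (0.0592/n) log Q: log Q = (E° − E)·n/0.0592 = (+4.38 − (+4.356))·1/0.0592 = 0.4054.
So 1·log[Au⁺] = 1·log(0.031) − log Q = -1.5086 − (0.4054) = -1.9140; [Au⁺] = 10^(-1.9140) ≈ 0.012 M.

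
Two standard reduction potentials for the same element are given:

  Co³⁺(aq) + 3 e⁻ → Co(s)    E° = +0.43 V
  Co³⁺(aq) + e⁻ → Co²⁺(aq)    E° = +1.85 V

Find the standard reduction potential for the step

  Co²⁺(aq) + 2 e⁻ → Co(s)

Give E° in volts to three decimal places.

-0.280 V

Sequential free energies add, so n₃E°₃ = n₁E°₁ + n₂E°₂.
With n₃ = 3, and the known step contributing 1×(+1.85) V, the unknown satisfies 2·E° = 3×(+0.43) − 1×(+1.85) = -0.560.
E° = -0.560 / 2 = -0.280 V.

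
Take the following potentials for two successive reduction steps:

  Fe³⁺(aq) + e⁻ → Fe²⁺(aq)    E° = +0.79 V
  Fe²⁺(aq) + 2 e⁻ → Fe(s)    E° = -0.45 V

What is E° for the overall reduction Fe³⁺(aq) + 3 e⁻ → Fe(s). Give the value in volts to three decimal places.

-0.037 V

Adding the free-energy changes (−nFE°) of the two steps gives −n₃FE°₃ = −n₁FE°₁ − n₂FE°₂.
E°₃ = (1×+0.79 + 2×-0.45) / 3 = (-0.110) / 3 = -0.037 V.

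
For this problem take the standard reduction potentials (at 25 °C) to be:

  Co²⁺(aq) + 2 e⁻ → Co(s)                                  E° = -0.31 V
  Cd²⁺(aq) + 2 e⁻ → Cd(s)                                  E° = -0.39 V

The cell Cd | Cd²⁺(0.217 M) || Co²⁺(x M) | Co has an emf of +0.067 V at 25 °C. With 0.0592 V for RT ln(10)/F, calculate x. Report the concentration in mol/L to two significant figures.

Co²⁺/Co is the cathode, Cd²⁺/Cd the anode: E°cell = +0.08 V, n = 2.
Overall reaction: Co²⁺(aq) + Cd(s) → Co(s) + Cd²⁺(aq); Q = [Cd²⁺]^1/[Co²⁺]^1.
From E = E° − (0.0592/n) log Q: log Q = (E° − E)·n/0.0592 = (+0.08 − (+0.067))·2/0.0592 = 0.4392.
So 1·log[Co²⁺] = 1·log(0.217) − log Q = -0.6635 − (0.4392) = -1.1027; [Co²⁺] = 10^(-1.1027) ≈ 0.079 M.

0.079 M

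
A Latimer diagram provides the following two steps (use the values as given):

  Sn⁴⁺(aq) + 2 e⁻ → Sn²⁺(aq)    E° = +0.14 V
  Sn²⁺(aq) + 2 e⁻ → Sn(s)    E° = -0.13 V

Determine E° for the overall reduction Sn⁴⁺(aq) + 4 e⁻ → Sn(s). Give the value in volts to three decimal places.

+0.005 V

Adding the free-energy changes (−nFE°) of the two steps gives −n₃FE°₃ = −n₁FE°₁ − n₂FE°₂.
E°₃ = (2×+0.14 + 2×-0.13) / 4 = (+0.020) / 4 = +0.005 V.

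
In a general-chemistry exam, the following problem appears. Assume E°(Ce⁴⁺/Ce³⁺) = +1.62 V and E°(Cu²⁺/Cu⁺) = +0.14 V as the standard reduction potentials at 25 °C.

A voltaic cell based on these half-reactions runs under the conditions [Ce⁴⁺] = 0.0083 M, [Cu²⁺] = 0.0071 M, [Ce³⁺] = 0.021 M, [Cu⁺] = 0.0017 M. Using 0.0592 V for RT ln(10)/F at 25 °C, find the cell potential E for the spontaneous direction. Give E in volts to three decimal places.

+1.419 V

Ce⁴⁺/Ce³⁺ is the cathode (higher E°), Cu²⁺/Cu⁺ the anode: E°cell = +1.62 − (+0.14) = +1.48 V, n = 1.
Overall: Ce⁴⁺(aq) + Cu⁺(aq) → Ce³⁺(aq) + Cu²⁺(aq)
Q = [Ce³⁺]·[Cu²⁺] / ([Ce⁴⁺]·[Cu⁺]); log Q = 1.024.
E = E° − (0.0592/n) log Q = +1.48 − (0.0592/1)(1.024) = +1.419 V.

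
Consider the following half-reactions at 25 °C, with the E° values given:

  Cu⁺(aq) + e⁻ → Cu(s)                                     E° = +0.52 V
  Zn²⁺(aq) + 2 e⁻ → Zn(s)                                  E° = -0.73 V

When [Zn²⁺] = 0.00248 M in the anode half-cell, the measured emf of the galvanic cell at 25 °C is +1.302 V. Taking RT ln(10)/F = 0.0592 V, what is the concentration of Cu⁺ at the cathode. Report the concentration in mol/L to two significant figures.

0.38 M

Cu⁺/Cu is the cathode, Zn²⁺/Zn the anode: E°cell = +1.25 V, n = 2.
Overall reaction: 2 Cu⁺(aq) + Zn(s) → 2 Cu(s) + Zn²⁺(aq); Q = [Zn²⁺]^1/[Cu⁺]^2.
From E = E° − (0.0592/n) log Q: log Q = (E° − E)·n/0.0592 = (+1.25 − (+1.302))·2/0.0592 = -1.7568.
So 2·log[Cu⁺] = 1·log(0.00248) − log Q = -2.6055 − (-1.7568) = -0.8487; log[Cu⁺] = -0.8487 / 2 = -0.4244; [Cu⁺] = 10^(-0.4244) ≈ 0.38 M.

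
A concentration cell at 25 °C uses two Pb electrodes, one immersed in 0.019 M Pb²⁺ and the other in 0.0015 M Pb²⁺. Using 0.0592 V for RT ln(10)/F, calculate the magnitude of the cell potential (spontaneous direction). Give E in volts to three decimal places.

+0.033 V

For a concentration cell E°cell = 0. The 0.019 M side is the cathode (reduction is favoured where [Pb²⁺] is higher).
With n = 2, E = −(0.0592/2) log([Pb²⁺]ₐₙ/[Pb²⁺]꜀ₐₜ) = −(0.0592/2) log(0.0015/0.019) = −(0.0592/2)(-1.103) = +0.033 V.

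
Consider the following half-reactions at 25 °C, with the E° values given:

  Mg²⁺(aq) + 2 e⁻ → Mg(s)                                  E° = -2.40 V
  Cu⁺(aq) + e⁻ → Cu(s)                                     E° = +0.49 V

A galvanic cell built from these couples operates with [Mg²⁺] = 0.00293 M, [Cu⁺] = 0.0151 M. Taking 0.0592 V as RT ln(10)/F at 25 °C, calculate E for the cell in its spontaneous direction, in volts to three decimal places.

+2.857 V

Cu⁺/Cu is the cathode (higher E°), Mg²⁺/Mg the anode: E°cell = +0.49 − (-2.40) = +2.89 V, n = 2.
Overall: 2 Cu⁺(aq) + Mg(s) → 2 Cu(s) + Mg²⁺(aq)
Q = [Mg²⁺] / ([Cu⁺]^2); log Q = 1.109.
E = E° − (0.0592/n) log Q = +2.89 − (0.0592/2)(1.109) = +2.857 V.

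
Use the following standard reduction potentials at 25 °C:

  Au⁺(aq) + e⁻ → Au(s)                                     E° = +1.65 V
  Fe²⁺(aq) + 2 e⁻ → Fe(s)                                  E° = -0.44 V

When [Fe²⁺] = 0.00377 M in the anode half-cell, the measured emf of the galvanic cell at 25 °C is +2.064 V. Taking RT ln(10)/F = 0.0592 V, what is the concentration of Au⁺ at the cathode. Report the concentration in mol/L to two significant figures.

0.022 M

Au⁺/Au is the cathode, Fe²⁺/Fe the anode: E°cell = +2.09 V, n = 2.
Overall reaction: 2 Au⁺(aq) + Fe(s) → 2 Au(s) + Fe²⁺(aq); Q = [Fe²⁺]^1/[Au⁺]^2.
From E = E° − (0.0592/n) log Q: log Q = (E° − E)·n/0.0592 = (+2.09 − (+2.064))·2/0.0592 = 0.8784.
So 2·log[Au⁺] = 1·log(0.00377) − log Q = -2.4237 − (0.8784) = -3.3021; log[Au⁺] = -3.3021 / 2 = -1.6510; [Au⁺] = 10^(-1.6510) ≈ 0.022 M.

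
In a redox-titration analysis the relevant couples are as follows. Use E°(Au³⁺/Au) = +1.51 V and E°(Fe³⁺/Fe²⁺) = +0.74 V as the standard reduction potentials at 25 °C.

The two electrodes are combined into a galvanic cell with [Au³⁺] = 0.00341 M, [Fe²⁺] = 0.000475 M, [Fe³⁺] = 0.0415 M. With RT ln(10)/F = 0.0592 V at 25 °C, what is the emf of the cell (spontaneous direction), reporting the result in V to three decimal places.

Au³⁺/Au is the cathode (higher E°), Fe³⁺/Fe²⁺ the anode: E°cell = +1.51 − (+0.74) = +0.77 V, n = 3.
Overall: Au³⁺(aq) + 3 Fe²⁺(aq) → Au(s) + 3 Fe³⁺(aq)
Q = [Fe³⁺]^3 / ([Au³⁺]·[Fe²⁺]^3); log Q = 8.291.
E = E° − (0.0592/n) log Q = +0.77 − (0.0592/3)(8.291) = +0.606 V.

+0.606 V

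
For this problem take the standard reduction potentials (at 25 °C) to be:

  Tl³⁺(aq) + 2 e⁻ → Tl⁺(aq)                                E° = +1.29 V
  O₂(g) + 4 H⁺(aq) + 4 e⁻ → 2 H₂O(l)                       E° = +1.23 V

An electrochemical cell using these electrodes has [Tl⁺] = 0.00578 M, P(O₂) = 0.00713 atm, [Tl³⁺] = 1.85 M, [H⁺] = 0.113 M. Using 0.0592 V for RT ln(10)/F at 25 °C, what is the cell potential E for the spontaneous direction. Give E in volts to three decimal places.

Tl³⁺/Tl⁺ is the cathode (higher E°), O₂/H₂O the anode: E°cell = +1.29 − (+1.23) = +0.06 V, n = 4.
Overall: 2 Tl³⁺(aq) + 2 H₂O(l) → 2 Tl⁺(aq) + O₂(g) + 4 H⁺(aq)
Q = [Tl⁺]^2·P(O₂)·[H⁺]^4 / ([Tl³⁺]^2); log Q = -10.945.
E = E° − (0.0592/n) log Q = +0.06 − (0.0592/4)(-10.945) = +0.222 V.

+0.222 V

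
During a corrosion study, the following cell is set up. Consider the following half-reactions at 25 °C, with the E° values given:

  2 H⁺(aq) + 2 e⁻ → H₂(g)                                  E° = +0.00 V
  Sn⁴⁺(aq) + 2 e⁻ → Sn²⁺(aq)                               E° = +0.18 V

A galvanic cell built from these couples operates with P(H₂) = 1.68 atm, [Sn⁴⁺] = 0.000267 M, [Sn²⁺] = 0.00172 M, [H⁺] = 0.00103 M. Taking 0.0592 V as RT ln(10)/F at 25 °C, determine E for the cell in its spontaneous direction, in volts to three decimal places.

Sn⁴⁺/Sn²⁺ is the cathode (higher E°), H⁺/H₂ the anode: E°cell = +0.18 − (+0.00) = +0.18 V, n = 2.
Overall: Sn⁴⁺(aq) + H₂(g) → Sn²⁺(aq) + 2 H⁺(aq)
Q = [Sn²⁺]·[H⁺]^2 / ([Sn⁴⁺]·P(H₂)); log Q = -5.391.
E = E° − (0.0592/n) log Q = +0.18 − (0.0592/2)(-5.391) = +0.340 V.

+0.340 V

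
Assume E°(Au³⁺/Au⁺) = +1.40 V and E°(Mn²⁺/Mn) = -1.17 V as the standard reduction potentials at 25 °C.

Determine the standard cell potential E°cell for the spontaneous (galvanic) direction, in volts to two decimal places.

+2.57 V

The Au³⁺/Au⁺ couple has the higher reduction potential, so it is the cathode; Mn²⁺/Mn is oxidised at the anode.
E°cell = E°(cathode) − E°(anode) = (+1.40) − (-1.17) = +2.57 V.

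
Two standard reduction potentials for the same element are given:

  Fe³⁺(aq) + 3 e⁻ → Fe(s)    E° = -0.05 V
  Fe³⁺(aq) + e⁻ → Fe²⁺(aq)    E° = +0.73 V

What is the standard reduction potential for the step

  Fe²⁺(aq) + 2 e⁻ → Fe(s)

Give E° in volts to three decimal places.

Sequential free energies add, so n₃E°₃ = n₁E°₁ + n₂E°₂.
With n₃ = 3, and the known step contributing 1×(+0.73) V, the unknown satisfies 2·E° = 3×(-0.05) − 1×(+0.73) = -0.880.
E° = -0.880 / 2 = -0.440 V.

-0.440 V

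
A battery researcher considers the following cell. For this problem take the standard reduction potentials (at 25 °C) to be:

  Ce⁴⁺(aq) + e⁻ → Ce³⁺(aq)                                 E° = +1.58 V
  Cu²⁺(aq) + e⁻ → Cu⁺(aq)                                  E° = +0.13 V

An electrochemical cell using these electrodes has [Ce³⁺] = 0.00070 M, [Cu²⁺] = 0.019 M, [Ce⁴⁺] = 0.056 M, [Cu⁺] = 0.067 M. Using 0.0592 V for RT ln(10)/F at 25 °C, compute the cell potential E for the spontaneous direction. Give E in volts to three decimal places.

Ce⁴⁺/Ce³⁺ is the cathode (higher E°), Cu²⁺/Cu⁺ the anode: E°cell = +1.58 − (+0.13) = +1.45 V, n = 1.
Overall: Ce⁴⁺(aq) + Cu⁺(aq) → Ce³⁺(aq) + Cu²⁺(aq)
Q = [Ce³⁺]·[Cu²⁺] / ([Ce⁴⁺]·[Cu⁺]); log Q = -2.450.
E = E° − (0.0592/n) log Q = +1.45 − (0.0592/1)(-2.450) = +1.595 V.

+1.595 V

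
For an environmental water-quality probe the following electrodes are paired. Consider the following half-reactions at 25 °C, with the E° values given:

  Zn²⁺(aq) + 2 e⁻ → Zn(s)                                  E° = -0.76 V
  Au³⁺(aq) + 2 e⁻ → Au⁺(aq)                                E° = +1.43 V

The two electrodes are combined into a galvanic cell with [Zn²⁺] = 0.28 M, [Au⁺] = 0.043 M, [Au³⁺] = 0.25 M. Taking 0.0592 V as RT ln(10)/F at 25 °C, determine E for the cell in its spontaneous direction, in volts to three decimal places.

Au³⁺/Au⁺ is the cathode (higher E°), Zn²⁺/Zn the anode: E°cell = +1.43 − (-0.76) = +2.19 V, n = 2.
Overall: Au³⁺(aq) + Zn(s) → Au⁺(aq) + Zn²⁺(aq)
Q = [Au⁺]·[Zn²⁺] / ([Au³⁺]); log Q = -1.317.
E = E° − (0.0592/n) log Q = +2.19 − (0.0592/2)(-1.317) = +2.229 V.

+2.229 V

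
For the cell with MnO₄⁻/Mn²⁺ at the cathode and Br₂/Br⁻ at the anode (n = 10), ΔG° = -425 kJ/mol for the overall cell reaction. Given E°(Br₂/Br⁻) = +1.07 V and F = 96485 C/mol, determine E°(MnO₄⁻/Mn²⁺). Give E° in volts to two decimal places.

+1.51 V

E°cell = −ΔG°/(nF) = −(-425×10³)/((10)(96485)) = +0.440 V.
Since MnO₄⁻/Mn²⁺ is the cathode and Br₂/Br⁻ the anode, E°cell = E°(MnO₄⁻/Mn²⁺) − E°(Br₂/Br⁻).
So E°(MnO₄⁻/Mn²⁺) = E°cell + E°(Br₂/Br⁻) = +0.440 + (+1.07) = +1.51 V.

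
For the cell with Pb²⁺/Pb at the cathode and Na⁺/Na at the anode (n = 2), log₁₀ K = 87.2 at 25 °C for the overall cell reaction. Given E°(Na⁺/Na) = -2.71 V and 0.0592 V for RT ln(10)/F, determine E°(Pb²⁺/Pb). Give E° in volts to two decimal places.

E°cell = (0.0592/n)·log K = (0.0592/2)(87.2) = +2.581 V.
Since Pb²⁺/Pb is the cathode and Na⁺/Na the anode, E°cell = E°(Pb²⁺/Pb) − E°(Na⁺/Na).
So E°(Pb²⁺/Pb) = E°cell + E°(Na⁺/Na) = +2.581 + (-2.71) = -0.13 V.

-0.13 V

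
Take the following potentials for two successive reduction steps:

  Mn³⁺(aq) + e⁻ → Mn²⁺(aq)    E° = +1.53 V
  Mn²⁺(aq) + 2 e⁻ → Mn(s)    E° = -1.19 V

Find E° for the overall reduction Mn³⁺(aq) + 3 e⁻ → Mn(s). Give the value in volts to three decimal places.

Since ΔG° = −nFE° is additive over sequential reductions, n₃E°₃ = n₁E°₁ + n₂E°₂.
E°₃ = (1×+1.53 + 2×-1.19) / 3 = (-0.850) / 3 = -0.283 V.

-0.283 V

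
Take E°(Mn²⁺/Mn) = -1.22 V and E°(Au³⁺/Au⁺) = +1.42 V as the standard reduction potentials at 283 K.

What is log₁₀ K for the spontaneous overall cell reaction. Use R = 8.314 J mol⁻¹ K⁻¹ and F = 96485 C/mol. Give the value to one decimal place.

Cathode: Au³⁺/Au⁺; anode: Mn²⁺/Mn. E°cell = (+1.42) − (-1.22) = +2.64 V, with n = 2.
ΔG° = −nFE° = −RT ln K, so ln K = nFE°/(RT) = (2)(96485)(+2.64) / ((8.314)(283)) = 216.520.
log₁₀ K = 216.520 / ln 10 = 94.0.

94.0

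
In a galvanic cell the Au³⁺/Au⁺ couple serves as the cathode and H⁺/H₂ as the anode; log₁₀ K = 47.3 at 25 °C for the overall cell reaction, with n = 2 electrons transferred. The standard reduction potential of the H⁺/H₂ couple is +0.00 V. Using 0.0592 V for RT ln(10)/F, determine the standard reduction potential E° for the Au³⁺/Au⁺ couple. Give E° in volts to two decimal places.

+1.40 V

E°cell = (0.0592/n)·log K = (0.0592/2)(47.3) = +1.400 V.
Since Au³⁺/Au⁺ is the cathode and H⁺/H₂ the anode, E°cell = E°(Au³⁺/Au⁺) − E°(H⁺/H₂).
So E°(Au³⁺/Au⁺) = E°cell + E°(H⁺/H₂) = +1.400 + (+0.00) = +1.40 V.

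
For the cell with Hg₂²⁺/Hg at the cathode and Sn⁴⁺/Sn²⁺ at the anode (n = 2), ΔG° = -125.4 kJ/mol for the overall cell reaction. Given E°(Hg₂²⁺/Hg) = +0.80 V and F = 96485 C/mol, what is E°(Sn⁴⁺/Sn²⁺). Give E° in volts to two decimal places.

E°cell = −ΔG°/(nF) = −(-125.4×10³)/((2)(96485)) = +0.650 V.
Since Hg₂²⁺/Hg is the cathode and Sn⁴⁺/Sn²⁺ the anode, E°cell = E°(Hg₂²⁺/Hg) − E°(Sn⁴⁺/Sn²⁺).
So E°(Sn⁴⁺/Sn²⁺) = E°(Hg₂²⁺/Hg) − E°cell = (+0.80) − (+0.650) = +0.15 V.

+0.15 V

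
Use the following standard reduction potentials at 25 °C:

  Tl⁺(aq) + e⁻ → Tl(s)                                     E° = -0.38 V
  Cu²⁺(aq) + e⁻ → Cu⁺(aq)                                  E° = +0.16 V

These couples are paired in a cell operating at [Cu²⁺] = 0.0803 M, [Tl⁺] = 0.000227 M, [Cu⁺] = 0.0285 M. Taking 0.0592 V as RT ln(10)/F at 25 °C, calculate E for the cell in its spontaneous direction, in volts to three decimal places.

Cu²⁺/Cu⁺ is the cathode (higher E°), Tl⁺/Tl the anode: E°cell = +0.16 − (-0.38) = +0.54 V, n = 1.
Overall: Cu²⁺(aq) + Tl(s) → Cu⁺(aq) + Tl⁺(aq)
Q = [Cu⁺]·[Tl⁺] / ([Cu²⁺]); log Q = -4.094.
E = E° − (0.0592/n) log Q = +0.54 − (0.0592/1)(-4.094) = +0.782 V.

+0.782 V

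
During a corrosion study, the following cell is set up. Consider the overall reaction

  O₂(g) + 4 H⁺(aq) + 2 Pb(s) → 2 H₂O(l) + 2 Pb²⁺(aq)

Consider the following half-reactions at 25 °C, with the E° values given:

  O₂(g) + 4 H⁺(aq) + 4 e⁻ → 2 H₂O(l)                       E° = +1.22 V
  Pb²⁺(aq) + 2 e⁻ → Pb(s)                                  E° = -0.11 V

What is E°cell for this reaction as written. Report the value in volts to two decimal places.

+1.33 V

The O₂/H₂O couple has the higher reduction potential, so it is the cathode; Pb²⁺/Pb is oxidised at the anode.
E°cell = E°(cathode) − E°(anode) = (+1.22) − (-0.11) = +1.33 V.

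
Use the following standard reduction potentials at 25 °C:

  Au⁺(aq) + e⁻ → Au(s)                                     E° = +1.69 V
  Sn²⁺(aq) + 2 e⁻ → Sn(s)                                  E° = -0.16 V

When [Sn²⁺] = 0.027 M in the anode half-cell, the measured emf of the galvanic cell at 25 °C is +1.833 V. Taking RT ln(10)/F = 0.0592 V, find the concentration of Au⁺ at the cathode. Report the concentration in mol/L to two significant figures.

0.085 M

Au⁺/Au is the cathode, Sn²⁺/Sn the anode: E°cell = +1.85 V, n = 2.
Overall reaction: 2 Au⁺(aq) + Sn(s) → 2 Au(s) + Sn²⁺(aq); Q = [Sn²⁺]^1/[Au⁺]^2.
From E = E° − (0.0592/n) log Q: log Q = (E° − E)·n/0.0592 = (+1.85 − (+1.833))·2/0.0592 = 0.5743.
So 2·log[Au⁺] = 1·log(0.027) − log Q = -1.5686 − (0.5743) = -2.1429; log[Au⁺] = -2.1429 / 2 = -1.0715; [Au⁺] = 10^(-1.0715) ≈ 0.085 M.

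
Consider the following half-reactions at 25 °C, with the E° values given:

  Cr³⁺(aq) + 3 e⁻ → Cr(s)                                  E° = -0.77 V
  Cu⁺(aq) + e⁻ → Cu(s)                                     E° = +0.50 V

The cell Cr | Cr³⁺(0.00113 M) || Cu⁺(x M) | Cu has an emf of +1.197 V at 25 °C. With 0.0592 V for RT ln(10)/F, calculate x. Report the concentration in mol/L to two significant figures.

Cu⁺/Cu is the cathode, Cr³⁺/Cr the anode: E°cell = +1.27 V, n = 3.
Overall reaction: 3 Cu⁺(aq) + Cr(s) → 3 Cu(s) + Cr³⁺(aq); Q = [Cr³⁺]^1/[Cu⁺]^3.
From E = E° − (0.0592/n) log Q: log Q = (E° − E)·n/0.0592 = (+1.27 − (+1.197))·3/0.0592 = 3.6993.
So 3·log[Cu⁺] = 1·log(0.00113) − log Q = -2.9469 − (3.6993) = -6.6462; log[Cu⁺] = -6.6462 / 3 = -2.2154; [Cu⁺] = 10^(-2.2154) ≈ 0.0061 M.

0.0061 M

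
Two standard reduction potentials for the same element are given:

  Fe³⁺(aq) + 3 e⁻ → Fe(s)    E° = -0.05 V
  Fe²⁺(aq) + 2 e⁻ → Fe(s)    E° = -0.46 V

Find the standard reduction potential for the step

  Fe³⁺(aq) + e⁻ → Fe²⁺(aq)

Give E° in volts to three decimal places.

Sequential free energies add, so n₃E°₃ = n₁E°₁ + n₂E°₂.
With n₃ = 3, and the known step contributing 2×(-0.46) V, the unknown satisfies 1·E° = 3×(-0.05) − 2×(-0.46) = +0.770.
E° = +0.770 / 1 = +0.770 V.

+0.770 V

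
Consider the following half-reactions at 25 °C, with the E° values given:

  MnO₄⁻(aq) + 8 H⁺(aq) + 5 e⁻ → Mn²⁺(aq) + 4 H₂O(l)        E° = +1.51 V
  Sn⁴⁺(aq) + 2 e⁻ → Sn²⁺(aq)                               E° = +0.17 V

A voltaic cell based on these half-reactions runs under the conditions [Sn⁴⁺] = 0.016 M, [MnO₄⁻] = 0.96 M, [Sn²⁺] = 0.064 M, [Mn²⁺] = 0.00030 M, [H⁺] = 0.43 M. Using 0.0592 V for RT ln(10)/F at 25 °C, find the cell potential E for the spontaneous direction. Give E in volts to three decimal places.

+1.365 V

MnO₄⁻/Mn²⁺ is the cathode (higher E°), Sn⁴⁺/Sn²⁺ the anode: E°cell = +1.51 − (+0.17) = +1.34 V, n = 10.
Overall: 2 MnO₄⁻(aq) + 16 H⁺(aq) + 5 Sn²⁺(aq) → 2 Mn²⁺(aq) + 8 H₂O(l) + 5 Sn⁴⁺(aq)
Q = [Mn²⁺]^2·[Sn⁴⁺]^5 / ([MnO₄⁻]^2·[H⁺]^16·[Sn²⁺]^5); log Q = -4.156.
E = E° − (0.0592/n) log Q = +1.34 − (0.0592/10)(-4.156) = +1.365 V.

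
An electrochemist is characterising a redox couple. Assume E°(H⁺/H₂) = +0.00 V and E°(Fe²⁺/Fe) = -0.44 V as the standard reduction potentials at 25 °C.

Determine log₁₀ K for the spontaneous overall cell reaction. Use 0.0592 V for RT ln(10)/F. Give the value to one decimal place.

Cathode: H⁺/H₂; anode: Fe²⁺/Fe. E°cell = +0.44 V, n = 2.
log K = nE°cell / 0.0592 = (2)(+0.44) / 0.0592 = 14.9.

14.9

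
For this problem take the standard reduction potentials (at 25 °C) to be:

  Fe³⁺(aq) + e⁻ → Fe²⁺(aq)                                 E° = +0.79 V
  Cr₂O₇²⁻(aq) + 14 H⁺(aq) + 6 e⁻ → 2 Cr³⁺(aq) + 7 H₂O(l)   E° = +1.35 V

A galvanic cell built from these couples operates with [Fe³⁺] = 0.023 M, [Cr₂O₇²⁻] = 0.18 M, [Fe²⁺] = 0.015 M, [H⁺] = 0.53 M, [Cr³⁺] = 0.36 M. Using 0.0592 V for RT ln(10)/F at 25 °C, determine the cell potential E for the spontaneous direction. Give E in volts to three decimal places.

+0.512 V

Cr₂O₇²⁻/Cr³⁺ is the cathode (higher E°), Fe³⁺/Fe²⁺ the anode: E°cell = +1.35 − (+0.79) = +0.56 V, n = 6.
Overall: Cr₂O₇²⁻(aq) + 14 H⁺(aq) + 6 Fe²⁺(aq) → 2 Cr³⁺(aq) + 7 H₂O(l) + 6 Fe³⁺(aq)
Q = [Cr³⁺]^2·[Fe³⁺]^6 / ([Cr₂O₇²⁻]·[H⁺]^14·[Fe²⁺]^6); log Q = 4.831.
E = E° − (0.0592/n) log Q = +0.56 − (0.0592/6)(4.831) = +0.512 V.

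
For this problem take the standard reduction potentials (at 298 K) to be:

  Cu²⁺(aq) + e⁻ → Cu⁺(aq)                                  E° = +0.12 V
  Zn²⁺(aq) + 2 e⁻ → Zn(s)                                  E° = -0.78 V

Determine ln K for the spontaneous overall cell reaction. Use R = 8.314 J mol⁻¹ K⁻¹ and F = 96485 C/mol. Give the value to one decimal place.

Cathode: Cu²⁺/Cu⁺; anode: Zn²⁺/Zn. E°cell = (+0.12) − (-0.78) = +0.90 V, with n = 2.
ΔG° = −nFE° = −RT ln K, so ln K = nFE°/(RT) = (2)(96485)(+0.90) / ((8.314)(298)) = 70.098.

70.1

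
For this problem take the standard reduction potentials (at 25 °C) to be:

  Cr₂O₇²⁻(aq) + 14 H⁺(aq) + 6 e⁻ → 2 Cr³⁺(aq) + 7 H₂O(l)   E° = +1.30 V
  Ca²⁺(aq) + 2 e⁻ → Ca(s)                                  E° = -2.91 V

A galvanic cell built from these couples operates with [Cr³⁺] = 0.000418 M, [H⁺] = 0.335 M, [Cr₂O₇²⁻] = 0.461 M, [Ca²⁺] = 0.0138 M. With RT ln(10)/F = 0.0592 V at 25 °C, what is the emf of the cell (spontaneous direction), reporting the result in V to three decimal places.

+4.263 V

Cr₂O₇²⁻/Cr³⁺ is the cathode (higher E°), Ca²⁺/Ca the anode: E°cell = +1.30 − (-2.91) = +4.21 V, n = 6.
Overall: Cr₂O₇²⁻(aq) + 14 H⁺(aq) + 3 Ca(s) → 2 Cr³⁺(aq) + 7 H₂O(l) + 3 Ca²⁺(aq)
Q = [Cr³⁺]^2·[Ca²⁺]^3 / ([Cr₂O₇²⁻]·[H⁺]^14); log Q = -5.352.
E = E° − (0.0592/n) log Q = +4.21 − (0.0592/6)(-5.352) = +4.263 V.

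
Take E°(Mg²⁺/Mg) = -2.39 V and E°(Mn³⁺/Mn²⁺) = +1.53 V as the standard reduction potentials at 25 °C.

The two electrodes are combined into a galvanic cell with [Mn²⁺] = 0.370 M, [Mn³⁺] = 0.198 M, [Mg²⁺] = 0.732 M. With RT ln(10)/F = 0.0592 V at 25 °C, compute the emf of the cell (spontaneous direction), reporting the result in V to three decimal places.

+3.908 V

Mn³⁺/Mn²⁺ is the cathode (higher E°), Mg²⁺/Mg the anode: E°cell = +1.53 − (-2.39) = +3.92 V, n = 2.
Overall: 2 Mn³⁺(aq) + Mg(s) → 2 Mn²⁺(aq) + Mg²⁺(aq)
Q = [Mn²⁺]^2·[Mg²⁺] / ([Mn³⁺]^2); log Q = 0.408.
E = E° − (0.0592/n) log Q = +3.92 − (0.0592/2)(0.408) = +3.908 V.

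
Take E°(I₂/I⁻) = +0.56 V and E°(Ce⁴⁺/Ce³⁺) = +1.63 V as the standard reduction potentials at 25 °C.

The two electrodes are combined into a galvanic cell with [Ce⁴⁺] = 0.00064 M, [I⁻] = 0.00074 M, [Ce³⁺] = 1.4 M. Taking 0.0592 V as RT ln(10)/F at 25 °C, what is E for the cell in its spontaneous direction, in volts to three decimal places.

Ce⁴⁺/Ce³⁺ is the cathode (higher E°), I₂/I⁻ the anode: E°cell = +1.63 − (+0.56) = +1.07 V, n = 2.
Overall: 2 Ce⁴⁺(aq) + 2 I⁻(aq) → 2 Ce³⁺(aq) + I₂(s)
Q = [Ce³⁺]^2 / ([Ce⁴⁺]^2·[I⁻]^2); log Q = 12.941.
E = E° − (0.0592/n) log Q = +1.07 − (0.0592/2)(12.941) = +0.687 V.

+0.687 V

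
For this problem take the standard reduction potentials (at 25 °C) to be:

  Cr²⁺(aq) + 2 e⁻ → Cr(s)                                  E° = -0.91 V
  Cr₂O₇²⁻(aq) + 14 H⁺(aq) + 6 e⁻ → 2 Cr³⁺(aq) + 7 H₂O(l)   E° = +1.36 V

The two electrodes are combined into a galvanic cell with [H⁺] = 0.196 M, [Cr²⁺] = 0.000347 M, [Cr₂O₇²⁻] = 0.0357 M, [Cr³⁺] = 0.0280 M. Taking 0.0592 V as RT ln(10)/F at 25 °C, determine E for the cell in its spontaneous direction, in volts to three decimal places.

Cr₂O₇²⁻/Cr³⁺ is the cathode (higher E°), Cr²⁺/Cr the anode: E°cell = +1.36 − (-0.91) = +2.27 V, n = 6.
Overall: Cr₂O₇²⁻(aq) + 14 H⁺(aq) + 3 Cr(s) → 2 Cr³⁺(aq) + 7 H₂O(l) + 3 Cr²⁺(aq)
Q = [Cr³⁺]^2·[Cr²⁺]^3 / ([Cr₂O₇²⁻]·[H⁺]^14); log Q = -2.129.
E = E° − (0.0592/n) log Q = +2.27 − (0.0592/6)(-2.129) = +2.291 V.

+2.291 V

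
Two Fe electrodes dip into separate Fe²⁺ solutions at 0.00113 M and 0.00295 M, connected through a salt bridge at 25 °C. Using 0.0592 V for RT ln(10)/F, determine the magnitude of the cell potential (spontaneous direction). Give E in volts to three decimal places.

+0.012 V

For a concentration cell E°cell = 0. The 0.00295 M side is the cathode (reduction is favoured where [Fe²⁺] is higher).
With n = 2, E = −(0.0592/2) log([Fe²⁺]ₐₙ/[Fe²⁺]꜀ₐₜ) = −(0.0592/2) log(0.00113/0.00295) = −(0.0592/2)(-0.417) = +0.012 V.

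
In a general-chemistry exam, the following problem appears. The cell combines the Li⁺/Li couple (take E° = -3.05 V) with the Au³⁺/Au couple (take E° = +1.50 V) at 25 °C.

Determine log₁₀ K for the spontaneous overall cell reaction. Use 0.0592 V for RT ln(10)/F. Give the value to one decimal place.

Cathode: Au³⁺/Au; anode: Li⁺/Li. E°cell = +4.55 V, n = 3.
log K = nE°cell / 0.0592 = (3)(+4.55) / 0.0592 = 230.6.

230.6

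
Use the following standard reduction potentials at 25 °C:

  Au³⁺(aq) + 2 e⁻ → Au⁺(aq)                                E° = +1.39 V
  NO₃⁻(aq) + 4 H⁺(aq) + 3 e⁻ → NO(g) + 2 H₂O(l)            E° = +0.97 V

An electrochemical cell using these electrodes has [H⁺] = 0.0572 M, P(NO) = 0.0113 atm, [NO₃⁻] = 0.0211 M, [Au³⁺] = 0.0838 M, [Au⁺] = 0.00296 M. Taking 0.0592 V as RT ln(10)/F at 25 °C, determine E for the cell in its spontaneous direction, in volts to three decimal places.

Au³⁺/Au⁺ is the cathode (higher E°), NO₃⁻/NO the anode: E°cell = +1.39 − (+0.97) = +0.42 V, n = 6.
Overall: 3 Au³⁺(aq) + 2 NO(g) + 4 H₂O(l) → 3 Au⁺(aq) + 2 NO₃⁻(aq) + 8 H⁺(aq)
Q = [Au⁺]^3·[NO₃⁻]^2·[H⁺]^8 / ([Au³⁺]^3·P(NO)^2); log Q = -13.754.
E = E° − (0.0592/n) log Q = +0.42 − (0.0592/6)(-13.754) = +0.556 V.

+0.556 V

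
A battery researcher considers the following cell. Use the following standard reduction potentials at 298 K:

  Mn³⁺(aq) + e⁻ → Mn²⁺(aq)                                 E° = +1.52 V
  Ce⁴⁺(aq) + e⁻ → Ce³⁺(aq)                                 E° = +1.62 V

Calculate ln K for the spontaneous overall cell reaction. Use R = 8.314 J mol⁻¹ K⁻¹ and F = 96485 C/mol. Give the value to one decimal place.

3.9

Cathode: Ce⁴⁺/Ce³⁺; anode: Mn³⁺/Mn²⁺. E°cell = (+1.62) − (+1.52) = +0.10 V, with n = 1.
ΔG° = −nFE° = −RT ln K, so ln K = nFE°/(RT) = (1)(96485)(+0.10) / ((8.314)(298)) = 3.894.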